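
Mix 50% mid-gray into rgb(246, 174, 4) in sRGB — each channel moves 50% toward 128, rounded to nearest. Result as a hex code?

#bb9742

A 50% tone moves each channel 50% toward 128:
  R: 246 + 0.5×(128−246) = 246 − 59 = 187 → 187
  G: 174 + 0.5×(128−174) = 174 − 23 = 151 → 151
  B: 4 + 0.5×(128−4) = 4 + 62 = 66 → 66
rgb(187, 151, 66) = #bb9742.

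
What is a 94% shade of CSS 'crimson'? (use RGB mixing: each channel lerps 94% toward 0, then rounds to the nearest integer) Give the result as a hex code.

CSS crimson is rgb(220, 20, 60).
Per channel, c → c + 0.94(0 − c):
  R: 220 + 0.94×(0−220) = 220 − 206.8 = 13.2 → 13
  G: 20 + 0.94×(0−20) = 20 − 18.8 = 1.2 → 1
  B: 60 + 0.94×(0−60) = 60 − 56.4 = 3.6 → 4
rgb(13, 1, 4) = #0D0104.

#0D0104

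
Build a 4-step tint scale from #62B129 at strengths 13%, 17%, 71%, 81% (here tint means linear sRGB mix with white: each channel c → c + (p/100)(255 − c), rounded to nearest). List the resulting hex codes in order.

#76BB45, #7DBE4D, #D1E8C1, #E1F0D6

#62B129 is rgb(98, 177, 41).
13%: (98 + 20.41 = 118.41→118, 177 + 10.14 = 187.14→187, 41 + 27.82 = 68.82→69) → #76BB45
17%: (98 + 26.69 = 124.69→125, 177 + 13.26 = 190.26→190, 41 + 36.38 = 77.38→77) → #7DBE4D
71%: (98 + 111.47 = 209.47→209, 177 + 55.38 = 232.38→232, 41 + 151.94 = 192.94→193) → #D1E8C1
81%: (98 + 127.17 = 225.17→225, 177 + 63.18 = 240.18→240, 41 + 173.34 = 214.34→214) → #E1F0D6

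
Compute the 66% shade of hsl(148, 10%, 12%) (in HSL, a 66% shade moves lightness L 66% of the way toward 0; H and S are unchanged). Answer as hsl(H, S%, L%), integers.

hsl(148, 10%, 4%)

L moves 66% from 12 toward 0: 12 − 7.92 = 4.08 → 4.
H and S are unchanged.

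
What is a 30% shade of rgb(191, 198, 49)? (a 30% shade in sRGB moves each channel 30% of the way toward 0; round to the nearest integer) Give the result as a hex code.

#868B22

Lerp each channel 30% toward 0:
  R: 191 + 0.3×(0−191) = 191 − 57.3 = 133.7 → 134
  G: 198 − 59.4 = 138.6 → 139
  B: 49 + 0.3×(0−49) = 49 − 14.7 = 34.3 → 34
rgb(134, 139, 34) = #868B22.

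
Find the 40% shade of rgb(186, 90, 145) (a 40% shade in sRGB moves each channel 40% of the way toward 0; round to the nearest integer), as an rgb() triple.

rgb(112, 54, 87)

Per channel, c → c + 0.4(0 − c):
  R: 186 + 0.4×(0−186) = 186 − 74.4 = 111.6 → 112
  G: 90 − 36 = 54 → 54
  B: 145 − 58 = 87 → 87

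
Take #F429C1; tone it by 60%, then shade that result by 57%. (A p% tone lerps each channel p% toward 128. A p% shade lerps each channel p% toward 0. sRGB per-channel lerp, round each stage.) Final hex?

#F429C1 is rgb(244, 41, 193).
Lerp each channel 60% toward 128:
  R: 244 + 0.6×(128−244) = 244 − 69.6 = 174.4 → 174
  G: 41 + 52.2 = 93.2 → 93
  B: 193 + 0.6×(128−193) = 193 − 39 = 154 → 154
After the tone: rgb(174, 93, 154) = #AE5D9A.
A 57% shade moves each channel 57% toward 0:
  R: 174 + 0.57×(0−174) = 174 − 99.18 = 74.82 → 75
  G: 93 + 0.57×(0−93) = 93 − 53.01 = 39.99 → 40
  B: 154 + 0.57×(0−154) = 154 − 87.78 = 66.22 → 66
rgb(75, 40, 66) = #4B2842.

#4B2842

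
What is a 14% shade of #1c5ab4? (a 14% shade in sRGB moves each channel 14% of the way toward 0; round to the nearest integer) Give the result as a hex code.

#184d9b

#1c5ab4 is rgb(28, 90, 180).
A 14% shade moves each channel 14% toward 0:
  R: 28 + 0.14×(0−28) = 28 − 3.92 = 24.08 → 24
  G: 90 − 12.6 = 77.4 → 77
  B: 180 + 0.14×(0−180) = 180 − 25.2 = 154.8 → 155
rgb(24, 77, 155) = #184d9b.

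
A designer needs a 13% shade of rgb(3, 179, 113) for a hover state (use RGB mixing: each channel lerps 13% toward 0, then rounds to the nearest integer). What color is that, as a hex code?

#039c62

Lerp each channel 13% toward 0:
  R: 3 + 0.13×(0−3) = 3 − 0.39 = 2.61 → 3
  G: 179 − 23.27 = 155.73 → 156
  B: 113 + 0.13×(0−113) = 113 − 14.69 = 98.31 → 98
rgb(3, 156, 98) = #039c62.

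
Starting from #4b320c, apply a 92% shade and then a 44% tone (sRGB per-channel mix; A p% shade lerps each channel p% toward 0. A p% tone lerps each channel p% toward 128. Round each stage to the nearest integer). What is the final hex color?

#3c3b39

#4b320c is rgb(75, 50, 12).
Lerp each channel 92% toward 0:
  R: 75 − 69 = 6 → 6
  G: 50 + 0.92×(0−50) = 50 − 46 = 4 → 4
  B: 12 − 11.04 = 0.96 → 1
After the shade: rgb(6, 4, 1) = #060401.
Per channel, c → c + 0.44(128 − c):
  R: 6 + 0.44×(128−6) = 6 + 53.68 = 59.68 → 60
  G: 4 + 0.44×(128−4) = 4 + 54.56 = 58.56 → 59
  B: 1 + 55.88 = 56.88 → 57
rgb(60, 59, 57) = #3c3b39.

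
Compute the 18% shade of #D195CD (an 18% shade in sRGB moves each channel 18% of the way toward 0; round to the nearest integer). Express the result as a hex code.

#D195CD is rgb(209, 149, 205).
An 18% shade moves each channel 18% toward 0:
  R: 209 + 0.18×(0−209) = 209 − 37.62 = 171.38 → 171
  G: 149 + 0.18×(0−149) = 149 − 26.82 = 122.18 → 122
  B: 205 + 0.18×(0−205) = 205 − 36.9 = 168.1 → 168
rgb(171, 122, 168) = #AB7AA8.

#AB7AA8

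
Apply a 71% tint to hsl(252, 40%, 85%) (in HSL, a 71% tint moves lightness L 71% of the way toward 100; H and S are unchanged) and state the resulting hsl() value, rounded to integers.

hsl(252, 40%, 96%)

L moves 71% from 85 toward 100: 85 + 10.65 = 95.65 → 96.
H and S are unchanged.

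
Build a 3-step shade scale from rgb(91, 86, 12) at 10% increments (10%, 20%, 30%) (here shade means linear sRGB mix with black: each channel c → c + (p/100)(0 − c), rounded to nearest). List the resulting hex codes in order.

10%: (91 − 9.1 = 81.9→82, 86 − 8.6 = 77.4→77, 12 − 1.2 = 10.8→11) → #524D0B
20%: (91 − 18.2 = 72.8→73, 86 − 17.2 = 68.8→69, 12 − 2.4 = 9.6→10) → #49450A
30%: (91 − 27.3 = 63.7→64, 86 − 25.8 = 60.2→60, 12 − 3.6 = 8.4→8) → #403C08

#524D0B, #49450A, #403C08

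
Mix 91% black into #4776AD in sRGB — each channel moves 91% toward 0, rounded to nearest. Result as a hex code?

#4776AD is rgb(71, 118, 173).
Lerp each channel 91% toward 0:
  R: 71 − 64.61 = 6.39 → 6
  G: 118 + 0.91×(0−118) = 118 − 107.38 = 10.62 → 11
  B: 173 − 157.43 = 15.57 → 16
rgb(6, 11, 16) = #060B10.

#060B10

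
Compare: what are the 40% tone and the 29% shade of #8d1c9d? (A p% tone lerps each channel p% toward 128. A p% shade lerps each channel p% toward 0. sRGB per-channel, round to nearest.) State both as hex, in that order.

#8d1c9d is rgb(141, 28, 157).
40% tone:
  R: 141 + 0.4×(128−141) = 141 − 5.2 = 135.8 → 136
  G: 28 + 0.4×(128−28) = 28 + 40 = 68 → 68
  B: 157 + 0.4×(128−157) = 157 − 11.6 = 145.4 → 145
  → #884491
29% shade:
  R: 141 − 40.89 = 100.11 → 100
  G: 28 + 0.29×(0−28) = 28 − 8.12 = 19.88 → 20
  B: 157 + 0.29×(0−157) = 157 − 45.53 = 111.47 → 111
  → #64146f

#884491, #64146f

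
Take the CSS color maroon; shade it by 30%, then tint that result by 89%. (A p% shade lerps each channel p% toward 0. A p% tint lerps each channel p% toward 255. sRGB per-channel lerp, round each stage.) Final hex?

#ede3e3

CSS maroon is rgb(128, 0, 0).
Per channel, c → c + 0.3(0 − c):
  R: 128 − 38.4 = 89.6 → 90
  G: 0 + 0.3×(0−0) = 0 + 0 = 0 → 0
  B: 0 + 0.3×(0−0) = 0 + 0 = 0 → 0
After the shade: rgb(90, 0, 0) = #5a0000.
An 89% tint moves each channel 89% toward 255:
  R: 90 + 146.85 = 236.85 → 237
  G: 0 + 0.89×(255−0) = 0 + 226.95 = 226.95 → 227
  B: 0 + 226.95 = 226.95 → 227
rgb(237, 227, 227) = #ede3e3.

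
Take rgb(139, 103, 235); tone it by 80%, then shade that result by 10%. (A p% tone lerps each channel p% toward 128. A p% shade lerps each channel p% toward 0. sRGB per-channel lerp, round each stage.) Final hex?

Lerp each channel 80% toward 128:
  R: 139 − 8.8 = 130.2 → 130
  G: 103 + 20 = 123 → 123
  B: 235 + 0.8×(128−235) = 235 − 85.6 = 149.4 → 149
After the tone: rgb(130, 123, 149) = #827B95.
Lerp each channel 10% toward 0:
  R: 130 + 0.1×(0−130) = 130 − 13 = 117 → 117
  G: 123 + 0.1×(0−123) = 123 − 12.3 = 110.7 → 111
  B: 149 + 0.1×(0−149) = 149 − 14.9 = 134.1 → 134
rgb(117, 111, 134) = #756F86.

#756F86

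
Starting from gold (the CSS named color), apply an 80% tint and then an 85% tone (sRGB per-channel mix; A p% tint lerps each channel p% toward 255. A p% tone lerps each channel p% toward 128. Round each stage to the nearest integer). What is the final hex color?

#93928B

CSS gold is rgb(255, 215, 0).
Lerp each channel 80% toward 255:
  R: 255 + 0.8×(255−255) = 255 + 0 = 255 → 255
  G: 215 + 0.8×(255−215) = 215 + 32 = 247 → 247
  B: 0 + 0.8×(255−0) = 0 + 204 = 204 → 204
After the tint: rgb(255, 247, 204) = #FFF7CC.
Lerp each channel 85% toward 128:
  R: 255 + 0.85×(128−255) = 255 − 107.95 = 147.05 → 147
  G: 247 − 101.15 = 145.85 → 146
  B: 204 + 0.85×(128−204) = 204 − 64.6 = 139.4 → 139
rgb(147, 146, 139) = #93928B.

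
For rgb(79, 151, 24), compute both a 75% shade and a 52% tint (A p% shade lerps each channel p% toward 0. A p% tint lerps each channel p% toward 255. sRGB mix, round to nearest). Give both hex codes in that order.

#142606, #ABCD90

75% shade:
  R: 79 − 59.25 = 19.75 → 20
  G: 151 − 113.25 = 37.75 → 38
  B: 24 + 0.75×(0−24) = 24 − 18 = 6 → 6
  → #142606
52% tint:
  R: 79 + 91.52 = 170.52 → 171
  G: 151 + 0.52×(255−151) = 151 + 54.08 = 205.08 → 205
  B: 24 + 0.52×(255−24) = 24 + 120.12 = 144.12 → 144
  → #ABCD90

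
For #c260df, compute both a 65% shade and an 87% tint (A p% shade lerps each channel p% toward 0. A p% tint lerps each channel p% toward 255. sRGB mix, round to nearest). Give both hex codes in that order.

#44224e, #f7eafb

#c260df is rgb(194, 96, 223).
65% shade:
  R: 194 + 0.65×(0−194) = 194 − 126.1 = 67.9 → 68
  G: 96 + 0.65×(0−96) = 96 − 62.4 = 33.6 → 34
  B: 223 + 0.65×(0−223) = 223 − 144.95 = 78.05 → 78
  → #44224e
87% tint:
  R: 194 + 0.87×(255−194) = 194 + 53.07 = 247.07 → 247
  G: 96 + 0.87×(255−96) = 96 + 138.33 = 234.33 → 234
  B: 223 + 27.84 = 250.84 → 251
  → #f7eafb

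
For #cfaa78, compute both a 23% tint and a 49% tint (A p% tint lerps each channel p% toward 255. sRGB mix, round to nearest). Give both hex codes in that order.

#dabe97, #e7d4ba

#cfaa78 is rgb(207, 170, 120).
23% tint:
  R: 207 + 0.23×(255−207) = 207 + 11.04 = 218.04 → 218
  G: 170 + 19.55 = 189.55 → 190
  B: 120 + 0.23×(255−120) = 120 + 31.05 = 151.05 → 151
  → #dabe97
49% tint:
  R: 207 + 23.52 = 230.52 → 231
  G: 170 + 0.49×(255−170) = 170 + 41.65 = 211.65 → 212
  B: 120 + 0.49×(255−120) = 120 + 66.15 = 186.15 → 186
  → #e7d4ba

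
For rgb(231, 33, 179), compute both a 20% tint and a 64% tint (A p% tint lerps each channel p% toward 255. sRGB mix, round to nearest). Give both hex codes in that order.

20% tint:
  R: 231 + 4.8 = 235.8 → 236
  G: 33 + 0.2×(255−33) = 33 + 44.4 = 77.4 → 77
  B: 179 + 15.2 = 194.2 → 194
  → #ec4dc2
64% tint:
  R: 231 + 0.64×(255−231) = 231 + 15.36 = 246.36 → 246
  G: 33 + 0.64×(255−33) = 33 + 142.08 = 175.08 → 175
  B: 179 + 0.64×(255−179) = 179 + 48.64 = 227.64 → 228
  → #f6afe4

#ec4dc2, #f6afe4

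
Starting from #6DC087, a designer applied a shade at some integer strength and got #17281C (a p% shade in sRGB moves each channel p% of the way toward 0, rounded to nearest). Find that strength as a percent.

79%

#6DC087 is rgb(109, 192, 135); #17281C is rgb(23, 40, 28).
On the G channel (widest range): 40 ≈ 192 + (p/100)(0 − 192), so p ≈ 100×(40 − 192)/(0 − 192) = -15200/-192 = 79.17.
p = 79 reproduces all three channels after rounding.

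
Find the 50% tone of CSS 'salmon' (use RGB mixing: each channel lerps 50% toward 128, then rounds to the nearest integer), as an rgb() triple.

rgb(189, 128, 121)

CSS salmon is rgb(250, 128, 114).
Per channel, c → c + 0.5(128 − c):
  R: 250 + 0.5×(128−250) = 250 − 61 = 189 → 189
  G: 128 + 0 = 128 → 128
  B: 114 + 0.5×(128−114) = 114 + 7 = 121 → 121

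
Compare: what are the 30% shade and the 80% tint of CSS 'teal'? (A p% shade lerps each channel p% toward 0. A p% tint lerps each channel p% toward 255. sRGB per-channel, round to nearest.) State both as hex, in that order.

#005A5A, #CCE6E6

CSS teal is rgb(0, 128, 128).
30% shade:
  R: 0 + 0.3×(0−0) = 0 + 0 = 0 → 0
  G: 128 + 0.3×(0−128) = 128 − 38.4 = 89.6 → 90
  B: 128 + 0.3×(0−128) = 128 − 38.4 = 89.6 → 90
  → #005A5A
80% tint:
  R: 0 + 0.8×(255−0) = 0 + 204 = 204 → 204
  G: 128 + 0.8×(255−128) = 128 + 101.6 = 229.6 → 230
  B: 128 + 101.6 = 229.6 → 230
  → #CCE6E6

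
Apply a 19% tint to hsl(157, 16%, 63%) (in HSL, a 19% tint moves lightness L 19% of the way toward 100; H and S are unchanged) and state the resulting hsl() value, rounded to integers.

L moves 19% from 63 toward 100: 63 + 7.03 = 70.03 → 70.
H and S are unchanged.

hsl(157, 16%, 70%)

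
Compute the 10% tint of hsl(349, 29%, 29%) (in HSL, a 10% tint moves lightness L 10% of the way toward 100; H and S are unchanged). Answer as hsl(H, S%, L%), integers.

L moves 10% from 29 toward 100: 29 + 7.1 = 36.1 → 36.
H and S are unchanged.

hsl(349, 29%, 36%)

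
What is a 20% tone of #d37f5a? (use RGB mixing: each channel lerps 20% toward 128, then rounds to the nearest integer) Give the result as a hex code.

#d37f5a is rgb(211, 127, 90).
Lerp each channel 20% toward 128:
  R: 211 − 16.6 = 194.4 → 194
  G: 127 + 0.2 = 127.2 → 127
  B: 90 + 7.6 = 97.6 → 98
rgb(194, 127, 98) = #c27f62.

#c27f62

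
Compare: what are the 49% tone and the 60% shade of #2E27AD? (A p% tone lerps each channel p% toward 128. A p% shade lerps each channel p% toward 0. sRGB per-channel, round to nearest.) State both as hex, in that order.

#565397, #121045

#2E27AD is rgb(46, 39, 173).
49% tone:
  R: 46 + 40.18 = 86.18 → 86
  G: 39 + 43.61 = 82.61 → 83
  B: 173 + 0.49×(128−173) = 173 − 22.05 = 150.95 → 151
  → #565397
60% shade:
  R: 46 − 27.6 = 18.4 → 18
  G: 39 + 0.6×(0−39) = 39 − 23.4 = 15.6 → 16
  B: 173 + 0.6×(0−173) = 173 − 103.8 = 69.2 → 69
  → #121045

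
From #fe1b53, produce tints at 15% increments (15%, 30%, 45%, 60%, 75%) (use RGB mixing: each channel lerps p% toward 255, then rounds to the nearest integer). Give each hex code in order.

#fe1b53 is rgb(254, 27, 83).
15%: (254→254, 27 + 34.2 = 61.2→61, 83 + 25.8 = 108.8→109) → #fe3d6d
30%: (254→254, 27 + 68.4 = 95.4→95, 83 + 51.6 = 134.6→135) → #fe5f87
45%: (254→254, 27 + 102.6 = 129.6→130, 83 + 77.4 = 160.4→160) → #fe82a0
60%: (254 + 0.6 = 254.6→255, 27 + 136.8 = 163.8→164, 83 + 103.2 = 186.2→186) → #ffa4ba
75%: (254 + 0.75 = 254.75→255, 27 + 171 = 198→198, 83 + 129 = 212→212) → #ffc6d4

#fe3d6d, #fe5f87, #fe82a0, #ffa4ba, #ffc6d4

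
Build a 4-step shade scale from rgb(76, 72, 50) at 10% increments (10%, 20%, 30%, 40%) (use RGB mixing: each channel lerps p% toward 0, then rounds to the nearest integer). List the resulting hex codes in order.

10%: (76 − 7.6 = 68.4→68, 72 − 7.2 = 64.8→65, 50 − 5 = 45→45) → #44412D
20%: (76 − 15.2 = 60.8→61, 72 − 14.4 = 57.6→58, 50 − 10 = 40→40) → #3D3A28
30%: (76 − 22.8 = 53.2→53, 72 − 21.6 = 50.4→50, 50 − 15 = 35→35) → #353223
40%: (76 − 30.4 = 45.6→46, 72 − 28.8 = 43.2→43, 50 − 20 = 30→30) → #2E2B1E

#44412D, #3D3A28, #353223, #2E2B1E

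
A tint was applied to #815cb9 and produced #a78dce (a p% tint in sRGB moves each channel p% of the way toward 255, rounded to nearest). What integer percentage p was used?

30%

#815cb9 is rgb(129, 92, 185); #a78dce is rgb(167, 141, 206).
On the G channel (widest range): 141 ≈ 92 + (p/100)(255 − 92), so p ≈ 100×(141 − 92)/(255 − 92) = 4900/163 = 30.06.
p = 30 reproduces all three channels after rounding.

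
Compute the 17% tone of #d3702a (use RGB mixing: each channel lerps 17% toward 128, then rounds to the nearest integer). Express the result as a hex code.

#c57339

#d3702a is rgb(211, 112, 42).
Per channel, c → c + 0.17(128 − c):
  R: 211 − 14.11 = 196.89 → 197
  G: 112 + 2.72 = 114.72 → 115
  B: 42 + 14.62 = 56.62 → 57
rgb(197, 115, 57) = #c57339.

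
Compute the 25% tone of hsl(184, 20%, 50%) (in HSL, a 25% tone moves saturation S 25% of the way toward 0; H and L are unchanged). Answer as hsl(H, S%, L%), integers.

hsl(184, 15%, 50%)

S moves 25% from 20 toward 0: 20 − 5 = 15 → 15.
H and L are unchanged.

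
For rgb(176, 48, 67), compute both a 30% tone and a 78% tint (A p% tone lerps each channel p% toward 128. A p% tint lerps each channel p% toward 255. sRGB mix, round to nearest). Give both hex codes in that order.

30% tone:
  R: 176 + 0.3×(128−176) = 176 − 14.4 = 161.6 → 162
  G: 48 + 24 = 72 → 72
  B: 67 + 0.3×(128−67) = 67 + 18.3 = 85.3 → 85
  → #A24855
78% tint:
  R: 176 + 0.78×(255−176) = 176 + 61.62 = 237.62 → 238
  G: 48 + 161.46 = 209.46 → 209
  B: 67 + 146.64 = 213.64 → 214
  → #EED1D6

#A24855, #EED1D6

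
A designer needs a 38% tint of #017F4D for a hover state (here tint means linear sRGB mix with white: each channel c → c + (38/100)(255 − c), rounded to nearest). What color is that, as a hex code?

#62B091

#017F4D is rgb(1, 127, 77).
Lerp each channel 38% toward 255:
  R: 1 + 0.38×(255−1) = 1 + 96.52 = 97.52 → 98
  G: 127 + 0.38×(255−127) = 127 + 48.64 = 175.64 → 176
  B: 77 + 0.38×(255−77) = 77 + 67.64 = 144.64 → 145
rgb(98, 176, 145) = #62B091.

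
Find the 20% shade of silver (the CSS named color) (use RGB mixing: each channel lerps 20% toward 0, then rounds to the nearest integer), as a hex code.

#9a9a9a

CSS silver is rgb(192, 192, 192).
Per channel, c → c + 0.2(0 − c):
  R: 192 − 38.4 = 153.6 → 154
  G: 192 + 0.2×(0−192) = 192 − 38.4 = 153.6 → 154
  B: 192 − 38.4 = 153.6 → 154
rgb(154, 154, 154) = #9a9a9a.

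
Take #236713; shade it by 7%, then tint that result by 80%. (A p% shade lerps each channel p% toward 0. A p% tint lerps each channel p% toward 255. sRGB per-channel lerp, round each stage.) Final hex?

#D3DFD0

#236713 is rgb(35, 103, 19).
A 7% shade moves each channel 7% toward 0:
  R: 35 + 0.07×(0−35) = 35 − 2.45 = 32.55 → 33
  G: 103 − 7.21 = 95.79 → 96
  B: 19 + 0.07×(0−19) = 19 − 1.33 = 17.67 → 18
After the shade: rgb(33, 96, 18) = #216012.
Per channel, c → c + 0.8(255 − c):
  R: 33 + 177.6 = 210.6 → 211
  G: 96 + 0.8×(255−96) = 96 + 127.2 = 223.2 → 223
  B: 18 + 0.8×(255−18) = 18 + 189.6 = 207.6 → 208
rgb(211, 223, 208) = #D3DFD0.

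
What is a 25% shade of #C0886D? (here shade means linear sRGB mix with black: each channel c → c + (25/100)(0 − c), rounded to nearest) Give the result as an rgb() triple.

rgb(144, 102, 82)

#C0886D is rgb(192, 136, 109).
Per channel, c → c + 0.25(0 − c):
  R: 192 + 0.25×(0−192) = 192 − 48 = 144 → 144
  G: 136 + 0.25×(0−136) = 136 − 34 = 102 → 102
  B: 109 + 0.25×(0−109) = 109 − 27.25 = 81.75 → 82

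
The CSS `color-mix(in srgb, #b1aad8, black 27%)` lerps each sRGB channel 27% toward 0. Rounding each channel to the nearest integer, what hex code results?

#b1aad8 is rgb(177, 170, 216).
A 27% shade moves each channel 27% toward 0:
  R: 177 + 0.27×(0−177) = 177 − 47.79 = 129.21 → 129
  G: 170 + 0.27×(0−170) = 170 − 45.9 = 124.1 → 124
  B: 216 − 58.32 = 157.68 → 158
rgb(129, 124, 158) = #817c9e.

#817c9e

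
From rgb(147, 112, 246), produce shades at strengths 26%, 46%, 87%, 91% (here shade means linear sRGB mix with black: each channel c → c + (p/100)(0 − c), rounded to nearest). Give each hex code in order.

26%: (147 − 38.22 = 108.78→109, 112 − 29.12 = 82.88→83, 246 − 63.96 = 182.04→182) → #6d53b6
46%: (147 − 67.62 = 79.38→79, 112 − 51.52 = 60.48→60, 246 − 113.16 = 132.84→133) → #4f3c85
87%: (147 − 127.89 = 19.11→19, 112 − 97.44 = 14.56→15, 246 − 214.02 = 31.98→32) → #130f20
91%: (147 − 133.77 = 13.23→13, 112 − 101.92 = 10.08→10, 246 − 223.86 = 22.14→22) → #0d0a16

#6d53b6, #4f3c85, #130f20, #0d0a16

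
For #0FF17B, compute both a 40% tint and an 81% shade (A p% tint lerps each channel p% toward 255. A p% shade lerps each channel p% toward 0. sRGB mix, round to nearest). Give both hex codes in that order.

#6FF7B0, #032E17

#0FF17B is rgb(15, 241, 123).
40% tint:
  R: 15 + 0.4×(255−15) = 15 + 96 = 111 → 111
  G: 241 + 5.6 = 246.6 → 247
  B: 123 + 0.4×(255−123) = 123 + 52.8 = 175.8 → 176
  → #6FF7B0
81% shade:
  R: 15 − 12.15 = 2.85 → 3
  G: 241 − 195.21 = 45.79 → 46
  B: 123 + 0.81×(0−123) = 123 − 99.63 = 23.37 → 23
  → #032E17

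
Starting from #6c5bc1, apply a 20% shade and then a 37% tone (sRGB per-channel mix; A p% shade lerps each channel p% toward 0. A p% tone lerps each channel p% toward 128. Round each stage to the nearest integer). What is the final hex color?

#665d90

#6c5bc1 is rgb(108, 91, 193).
Lerp each channel 20% toward 0:
  R: 108 + 0.2×(0−108) = 108 − 21.6 = 86.4 → 86
  G: 91 + 0.2×(0−91) = 91 − 18.2 = 72.8 → 73
  B: 193 − 38.6 = 154.4 → 154
After the shade: rgb(86, 73, 154) = #56499a.
Lerp each channel 37% toward 128:
  R: 86 + 0.37×(128−86) = 86 + 15.54 = 101.54 → 102
  G: 73 + 0.37×(128−73) = 73 + 20.35 = 93.35 → 93
  B: 154 − 9.62 = 144.38 → 144
rgb(102, 93, 144) = #665d90.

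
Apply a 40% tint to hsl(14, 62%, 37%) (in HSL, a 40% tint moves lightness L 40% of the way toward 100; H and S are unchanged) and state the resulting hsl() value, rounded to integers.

hsl(14, 62%, 62%)

L moves 40% from 37 toward 100: 37 + 25.2 = 62.2 → 62.
H and S are unchanged.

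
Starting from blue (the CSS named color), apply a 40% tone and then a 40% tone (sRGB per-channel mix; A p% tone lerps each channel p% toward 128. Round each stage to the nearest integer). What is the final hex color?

#5252ae

CSS blue is rgb(0, 0, 255).
A 40% tone moves each channel 40% toward 128:
  R: 0 + 0.4×(128−0) = 0 + 51.2 = 51.2 → 51
  G: 0 + 0.4×(128−0) = 0 + 51.2 = 51.2 → 51
  B: 255 − 50.8 = 204.2 → 204
After the tone: rgb(51, 51, 204) = #3333cc.
Lerp each channel 40% toward 128:
  R: 51 + 30.8 = 81.8 → 82
  G: 51 + 30.8 = 81.8 → 82
  B: 204 + 0.4×(128−204) = 204 − 30.4 = 173.6 → 174
rgb(82, 82, 174) = #5252ae.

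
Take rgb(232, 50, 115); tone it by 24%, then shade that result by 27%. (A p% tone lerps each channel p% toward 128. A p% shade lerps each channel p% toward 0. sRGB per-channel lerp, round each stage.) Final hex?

#973256

Per channel, c → c + 0.24(128 − c):
  R: 232 + 0.24×(128−232) = 232 − 24.96 = 207.04 → 207
  G: 50 + 0.24×(128−50) = 50 + 18.72 = 68.72 → 69
  B: 115 + 0.24×(128−115) = 115 + 3.12 = 118.12 → 118
After the tone: rgb(207, 69, 118) = #CF4576.
A 27% shade moves each channel 27% toward 0:
  R: 207 + 0.27×(0−207) = 207 − 55.89 = 151.11 → 151
  G: 69 + 0.27×(0−69) = 69 − 18.63 = 50.37 → 50
  B: 118 − 31.86 = 86.14 → 86
rgb(151, 50, 86) = #973256.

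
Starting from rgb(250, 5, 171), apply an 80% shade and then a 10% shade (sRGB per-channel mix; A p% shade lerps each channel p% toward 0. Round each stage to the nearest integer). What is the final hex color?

#2D011F

Per channel, c → c + 0.8(0 − c):
  R: 250 + 0.8×(0−250) = 250 − 200 = 50 → 50
  G: 5 + 0.8×(0−5) = 5 − 4 = 1 → 1
  B: 171 + 0.8×(0−171) = 171 − 136.8 = 34.2 → 34
After the shade: rgb(50, 1, 34) = #320122.
Lerp each channel 10% toward 0:
  R: 50 + 0.1×(0−50) = 50 − 5 = 45 → 45
  G: 1 + 0.1×(0−1) = 1 − 0.1 = 0.9 → 1
  B: 34 + 0.1×(0−34) = 34 − 3.4 = 30.6 → 31
rgb(45, 1, 31) = #2D011F.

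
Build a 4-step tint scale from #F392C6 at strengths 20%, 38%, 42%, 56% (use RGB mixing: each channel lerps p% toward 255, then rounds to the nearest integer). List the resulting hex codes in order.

#F392C6 is rgb(243, 146, 198).
20%: (243 + 2.4 = 245.4→245, 146 + 21.8 = 167.8→168, 198 + 11.4 = 209.4→209) → #F5A8D1
38%: (243 + 4.56 = 247.56→248, 146 + 41.42 = 187.42→187, 198 + 21.66 = 219.66→220) → #F8BBDC
42%: (243 + 5.04 = 248.04→248, 146 + 45.78 = 191.78→192, 198 + 23.94 = 221.94→222) → #F8C0DE
56%: (243 + 6.72 = 249.72→250, 146 + 61.04 = 207.04→207, 198 + 31.92 = 229.92→230) → #FACFE6

#F5A8D1, #F8BBDC, #F8C0DE, #FACFE6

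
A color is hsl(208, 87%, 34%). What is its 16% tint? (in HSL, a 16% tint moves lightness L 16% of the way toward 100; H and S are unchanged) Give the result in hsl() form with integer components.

hsl(208, 87%, 45%)

L moves 16% from 34 toward 100: 34 + 10.56 = 44.56 → 45.
H and S are unchanged.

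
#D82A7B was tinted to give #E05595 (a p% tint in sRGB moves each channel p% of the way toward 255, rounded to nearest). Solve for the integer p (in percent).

20%

#D82A7B is rgb(216, 42, 123); #E05595 is rgb(224, 85, 149).
On the G channel (widest range): 85 ≈ 42 + (p/100)(255 − 42), so p ≈ 100×(85 − 42)/(255 − 42) = 4300/213 = 20.19.
p = 20 reproduces all three channels after rounding.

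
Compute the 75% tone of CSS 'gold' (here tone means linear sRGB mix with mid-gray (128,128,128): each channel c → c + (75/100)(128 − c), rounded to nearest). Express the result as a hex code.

#A09660

CSS gold is rgb(255, 215, 0).
A 75% tone moves each channel 75% toward 128:
  R: 255 − 95.25 = 159.75 → 160
  G: 215 − 65.25 = 149.75 → 150
  B: 0 + 96 = 96 → 96
rgb(160, 150, 96) = #A09660.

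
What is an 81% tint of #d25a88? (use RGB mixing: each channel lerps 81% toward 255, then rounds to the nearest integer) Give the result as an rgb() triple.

rgb(246, 224, 232)

#d25a88 is rgb(210, 90, 136).
An 81% tint moves each channel 81% toward 255:
  R: 210 + 0.81×(255−210) = 210 + 36.45 = 246.45 → 246
  G: 90 + 133.65 = 223.65 → 224
  B: 136 + 0.81×(255−136) = 136 + 96.39 = 232.39 → 232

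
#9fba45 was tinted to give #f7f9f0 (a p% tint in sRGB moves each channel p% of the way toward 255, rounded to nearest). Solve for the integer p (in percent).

92%

#9fba45 is rgb(159, 186, 69); #f7f9f0 is rgb(247, 249, 240).
On the B channel (widest range): 240 ≈ 69 + (p/100)(255 − 69), so p ≈ 100×(240 − 69)/(255 − 69) = 17100/186 = 91.94.
p = 92 reproduces all three channels after rounding.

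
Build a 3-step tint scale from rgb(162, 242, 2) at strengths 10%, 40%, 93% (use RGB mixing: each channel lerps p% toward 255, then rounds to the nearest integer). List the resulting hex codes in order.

10%: (162 + 9.3 = 171.3→171, 242 + 1.3 = 243.3→243, 2 + 25.3 = 27.3→27) → #ABF31B
40%: (162 + 37.2 = 199.2→199, 242 + 5.2 = 247.2→247, 2 + 101.2 = 103.2→103) → #C7F767
93%: (162 + 86.49 = 248.49→248, 242 + 12.09 = 254.09→254, 2 + 235.29 = 237.29→237) → #F8FEED

#ABF31B, #C7F767, #F8FEED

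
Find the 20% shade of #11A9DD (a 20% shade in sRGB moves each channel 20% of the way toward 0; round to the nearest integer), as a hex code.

#0E87B1

#11A9DD is rgb(17, 169, 221).
Per channel, c → c + 0.2(0 − c):
  R: 17 − 3.4 = 13.6 → 14
  G: 169 + 0.2×(0−169) = 169 − 33.8 = 135.2 → 135
  B: 221 + 0.2×(0−221) = 221 − 44.2 = 176.8 → 177
rgb(14, 135, 177) = #0E87B1.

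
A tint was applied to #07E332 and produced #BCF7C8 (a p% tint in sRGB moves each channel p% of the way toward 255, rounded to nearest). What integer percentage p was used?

73%

#07E332 is rgb(7, 227, 50); #BCF7C8 is rgb(188, 247, 200).
On the R channel (widest range): 188 ≈ 7 + (p/100)(255 − 7), so p ≈ 100×(188 − 7)/(255 − 7) = 18100/248 = 72.98.
p = 73 reproduces all three channels after rounding.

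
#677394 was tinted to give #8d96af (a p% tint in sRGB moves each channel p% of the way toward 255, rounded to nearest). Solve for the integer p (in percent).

25%

#677394 is rgb(103, 115, 148); #8d96af is rgb(141, 150, 175).
On the R channel (widest range): 141 ≈ 103 + (p/100)(255 − 103), so p ≈ 100×(141 − 103)/(255 − 103) = 3800/152 = 25.00.
p = 25 reproduces all three channels after rounding.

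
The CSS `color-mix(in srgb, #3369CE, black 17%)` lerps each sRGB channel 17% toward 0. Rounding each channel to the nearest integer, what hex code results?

#2A57AB

#3369CE is rgb(51, 105, 206).
Per channel, c → c + 0.17(0 − c):
  R: 51 + 0.17×(0−51) = 51 − 8.67 = 42.33 → 42
  G: 105 + 0.17×(0−105) = 105 − 17.85 = 87.15 → 87
  B: 206 + 0.17×(0−206) = 206 − 35.02 = 170.98 → 171
rgb(42, 87, 171) = #2A57AB.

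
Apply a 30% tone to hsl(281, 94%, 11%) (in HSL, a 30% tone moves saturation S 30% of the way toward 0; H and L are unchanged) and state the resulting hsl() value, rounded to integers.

hsl(281, 66%, 11%)

S moves 30% from 94 toward 0: 94 − 28.2 = 65.8 → 66.
H and L are unchanged.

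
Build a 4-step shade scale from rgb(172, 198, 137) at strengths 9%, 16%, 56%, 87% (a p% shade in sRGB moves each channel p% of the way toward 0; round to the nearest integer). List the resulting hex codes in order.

#9DB47D, #90A673, #4C573C, #161A12

9%: (172 − 15.48 = 156.52→157, 198 − 17.82 = 180.18→180, 137 − 12.33 = 124.67→125) → #9DB47D
16%: (172 − 27.52 = 144.48→144, 198 − 31.68 = 166.32→166, 137 − 21.92 = 115.08→115) → #90A673
56%: (172 − 96.32 = 75.68→76, 198 − 110.88 = 87.12→87, 137 − 76.72 = 60.28→60) → #4C573C
87%: (172 − 149.64 = 22.36→22, 198 − 172.26 = 25.74→26, 137 − 119.19 = 17.81→18) → #161A12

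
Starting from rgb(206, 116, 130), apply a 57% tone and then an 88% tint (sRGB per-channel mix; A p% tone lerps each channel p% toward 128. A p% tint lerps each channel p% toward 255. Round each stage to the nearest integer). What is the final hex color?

#F4EFF0

Lerp each channel 57% toward 128:
  R: 206 + 0.57×(128−206) = 206 − 44.46 = 161.54 → 162
  G: 116 + 0.57×(128−116) = 116 + 6.84 = 122.84 → 123
  B: 130 + 0.57×(128−130) = 130 − 1.14 = 128.86 → 129
After the tone: rgb(162, 123, 129) = #A27B81.
Per channel, c → c + 0.88(255 − c):
  R: 162 + 81.84 = 243.84 → 244
  G: 123 + 0.88×(255−123) = 123 + 116.16 = 239.16 → 239
  B: 129 + 0.88×(255−129) = 129 + 110.88 = 239.88 → 240
rgb(244, 239, 240) = #F4EFF0.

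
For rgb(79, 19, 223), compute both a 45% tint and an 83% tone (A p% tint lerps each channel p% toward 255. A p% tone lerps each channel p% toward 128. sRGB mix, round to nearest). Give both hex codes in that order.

45% tint:
  R: 79 + 0.45×(255−79) = 79 + 79.2 = 158.2 → 158
  G: 19 + 0.45×(255−19) = 19 + 106.2 = 125.2 → 125
  B: 223 + 0.45×(255−223) = 223 + 14.4 = 237.4 → 237
  → #9E7DED
83% tone:
  R: 79 + 40.67 = 119.67 → 120
  G: 19 + 90.47 = 109.47 → 109
  B: 223 − 78.85 = 144.15 → 144
  → #786D90

#9E7DED, #786D90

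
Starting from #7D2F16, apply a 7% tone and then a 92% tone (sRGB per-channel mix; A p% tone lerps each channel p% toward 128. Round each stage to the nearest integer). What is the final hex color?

#7D2F16 is rgb(125, 47, 22).
Per channel, c → c + 0.07(128 − c):
  R: 125 + 0.07×(128−125) = 125 + 0.21 = 125.21 → 125
  G: 47 + 0.07×(128−47) = 47 + 5.67 = 52.67 → 53
  B: 22 + 0.07×(128−22) = 22 + 7.42 = 29.42 → 29
After the tone: rgb(125, 53, 29) = #7D351D.
A 92% tone moves each channel 92% toward 128:
  R: 125 + 2.76 = 127.76 → 128
  G: 53 + 0.92×(128−53) = 53 + 69 = 122 → 122
  B: 29 + 0.92×(128−29) = 29 + 91.08 = 120.08 → 120
rgb(128, 122, 120) = #807A78.

#807A78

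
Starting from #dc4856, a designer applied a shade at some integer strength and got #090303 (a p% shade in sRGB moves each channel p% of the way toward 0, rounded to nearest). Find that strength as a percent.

#dc4856 is rgb(220, 72, 86); #090303 is rgb(9, 3, 3).
On the R channel (widest range): 9 ≈ 220 + (p/100)(0 − 220), so p ≈ 100×(9 − 220)/(0 − 220) = -21100/-220 = 95.91.
p = 96 reproduces all three channels after rounding.

96%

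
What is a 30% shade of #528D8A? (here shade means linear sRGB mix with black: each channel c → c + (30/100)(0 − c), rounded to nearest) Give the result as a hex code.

#396361

#528D8A is rgb(82, 141, 138).
Per channel, c → c + 0.3(0 − c):
  R: 82 − 24.6 = 57.4 → 57
  G: 141 − 42.3 = 98.7 → 99
  B: 138 + 0.3×(0−138) = 138 − 41.4 = 96.6 → 97
rgb(57, 99, 97) = #396361.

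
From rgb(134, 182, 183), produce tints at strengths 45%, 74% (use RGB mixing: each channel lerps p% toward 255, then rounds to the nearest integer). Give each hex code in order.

45%: (134 + 54.45 = 188.45→188, 182 + 32.85 = 214.85→215, 183 + 32.4 = 215.4→215) → #BCD7D7
74%: (134 + 89.54 = 223.54→224, 182 + 54.02 = 236.02→236, 183 + 53.28 = 236.28→236) → #E0ECEC

#BCD7D7, #E0ECEC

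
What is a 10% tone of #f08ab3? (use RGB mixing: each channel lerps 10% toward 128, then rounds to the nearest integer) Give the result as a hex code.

#e589ae

#f08ab3 is rgb(240, 138, 179).
Lerp each channel 10% toward 128:
  R: 240 − 11.2 = 228.8 → 229
  G: 138 + 0.1×(128−138) = 138 − 1 = 137 → 137
  B: 179 + 0.1×(128−179) = 179 − 5.1 = 173.9 → 174
rgb(229, 137, 174) = #e589ae.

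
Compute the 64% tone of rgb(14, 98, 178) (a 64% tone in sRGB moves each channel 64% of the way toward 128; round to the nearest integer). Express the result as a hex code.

#577592

Per channel, c → c + 0.64(128 − c):
  R: 14 + 0.64×(128−14) = 14 + 72.96 = 86.96 → 87
  G: 98 + 0.64×(128−98) = 98 + 19.2 = 117.2 → 117
  B: 178 + 0.64×(128−178) = 178 − 32 = 146 → 146
rgb(87, 117, 146) = #577592.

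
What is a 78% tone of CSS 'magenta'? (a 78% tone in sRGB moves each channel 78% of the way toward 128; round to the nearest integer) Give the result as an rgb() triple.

CSS magenta is rgb(255, 0, 255).
A 78% tone moves each channel 78% toward 128:
  R: 255 + 0.78×(128−255) = 255 − 99.06 = 155.94 → 156
  G: 0 + 0.78×(128−0) = 0 + 99.84 = 99.84 → 100
  B: 255 − 99.06 = 155.94 → 156

rgb(156, 100, 156)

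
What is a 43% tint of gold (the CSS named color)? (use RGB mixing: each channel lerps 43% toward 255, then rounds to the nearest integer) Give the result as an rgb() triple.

rgb(255, 232, 110)

CSS gold is rgb(255, 215, 0).
A 43% tint moves each channel 43% toward 255:
  R: 255 + 0.43×(255−255) = 255 + 0 = 255 → 255
  G: 215 + 0.43×(255−215) = 215 + 17.2 = 232.2 → 232
  B: 0 + 0.43×(255−0) = 0 + 109.65 = 109.65 → 110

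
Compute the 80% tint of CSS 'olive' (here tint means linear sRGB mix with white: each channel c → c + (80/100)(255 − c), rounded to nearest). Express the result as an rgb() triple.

rgb(230, 230, 204)

CSS olive is rgb(128, 128, 0).
Lerp each channel 80% toward 255:
  R: 128 + 0.8×(255−128) = 128 + 101.6 = 229.6 → 230
  G: 128 + 0.8×(255−128) = 128 + 101.6 = 229.6 → 230
  B: 0 + 204 = 204 → 204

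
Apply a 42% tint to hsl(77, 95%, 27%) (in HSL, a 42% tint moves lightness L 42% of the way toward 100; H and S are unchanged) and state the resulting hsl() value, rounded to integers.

hsl(77, 95%, 58%)

L moves 42% from 27 toward 100: 27 + 30.66 = 57.66 → 58.
H and S are unchanged.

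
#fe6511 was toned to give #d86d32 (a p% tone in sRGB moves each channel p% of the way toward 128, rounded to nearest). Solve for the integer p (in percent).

#fe6511 is rgb(254, 101, 17); #d86d32 is rgb(216, 109, 50).
On the R channel (widest range): 216 ≈ 254 + (p/100)(128 − 254), so p ≈ 100×(216 − 254)/(128 − 254) = -3800/-126 = 30.16.
p = 30 reproduces all three channels after rounding.

30%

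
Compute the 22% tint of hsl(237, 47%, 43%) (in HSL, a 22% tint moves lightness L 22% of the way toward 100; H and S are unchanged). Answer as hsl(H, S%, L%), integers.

L moves 22% from 43 toward 100: 43 + 12.54 = 55.54 → 56.
H and S are unchanged.

hsl(237, 47%, 56%)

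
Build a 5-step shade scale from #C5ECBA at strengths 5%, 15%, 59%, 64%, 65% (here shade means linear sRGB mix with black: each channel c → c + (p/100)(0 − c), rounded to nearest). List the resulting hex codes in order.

#BBE0B1, #A7C99E, #51614C, #475543, #455341

#C5ECBA is rgb(197, 236, 186).
5%: (197 − 9.85 = 187.15→187, 236 − 11.8 = 224.2→224, 186 − 9.3 = 176.7→177) → #BBE0B1
15%: (197 − 29.55 = 167.45→167, 236 − 35.4 = 200.6→201, 186 − 27.9 = 158.1→158) → #A7C99E
59%: (197 − 116.23 = 80.77→81, 236 − 139.24 = 96.76→97, 186 − 109.74 = 76.26→76) → #51614C
64%: (197 − 126.08 = 70.92→71, 236 − 151.04 = 84.96→85, 186 − 119.04 = 66.96→67) → #475543
65%: (197 − 128.05 = 68.95→69, 236 − 153.4 = 82.6→83, 186 − 120.9 = 65.1→65) → #455341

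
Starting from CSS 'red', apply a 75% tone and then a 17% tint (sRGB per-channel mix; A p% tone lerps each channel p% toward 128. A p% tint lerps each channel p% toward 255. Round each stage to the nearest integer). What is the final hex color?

#B07B7B

CSS red is rgb(255, 0, 0).
A 75% tone moves each channel 75% toward 128:
  R: 255 + 0.75×(128−255) = 255 − 95.25 = 159.75 → 160
  G: 0 + 96 = 96 → 96
  B: 0 + 96 = 96 → 96
After the tone: rgb(160, 96, 96) = #A06060.
Lerp each channel 17% toward 255:
  R: 160 + 16.15 = 176.15 → 176
  G: 96 + 27.03 = 123.03 → 123
  B: 96 + 27.03 = 123.03 → 123
rgb(176, 123, 123) = #B07B7B.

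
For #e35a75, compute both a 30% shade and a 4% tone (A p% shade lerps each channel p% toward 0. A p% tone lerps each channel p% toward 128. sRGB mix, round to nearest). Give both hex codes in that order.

#9f3f52, #df5c75

#e35a75 is rgb(227, 90, 117).
30% shade:
  R: 227 − 68.1 = 158.9 → 159
  G: 90 + 0.3×(0−90) = 90 − 27 = 63 → 63
  B: 117 − 35.1 = 81.9 → 82
  → #9f3f52
4% tone:
  R: 227 + 0.04×(128−227) = 227 − 3.96 = 223.04 → 223
  G: 90 + 1.52 = 91.52 → 92
  B: 117 + 0.04×(128−117) = 117 + 0.44 = 117.44 → 117
  → #df5c75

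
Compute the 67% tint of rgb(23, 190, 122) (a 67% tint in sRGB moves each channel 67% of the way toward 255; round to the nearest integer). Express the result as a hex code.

Per channel, c → c + 0.67(255 − c):
  R: 23 + 155.44 = 178.44 → 178
  G: 190 + 43.55 = 233.55 → 234
  B: 122 + 89.11 = 211.11 → 211
rgb(178, 234, 211) = #b2ead3.

#b2ead3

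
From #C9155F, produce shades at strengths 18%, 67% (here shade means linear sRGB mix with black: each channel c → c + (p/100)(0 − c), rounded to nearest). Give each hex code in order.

#A5114E, #42071F

#C9155F is rgb(201, 21, 95).
18%: (201 − 36.18 = 164.82→165, 21 − 3.78 = 17.22→17, 95 − 17.1 = 77.9→78) → #A5114E
67%: (201 − 134.67 = 66.33→66, 21 − 14.07 = 6.93→7, 95 − 63.65 = 31.35→31) → #42071F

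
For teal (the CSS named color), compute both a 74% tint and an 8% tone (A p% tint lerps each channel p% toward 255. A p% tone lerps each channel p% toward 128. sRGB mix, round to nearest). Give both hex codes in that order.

CSS teal is rgb(0, 128, 128).
74% tint:
  R: 0 + 188.7 = 188.7 → 189
  G: 128 + 0.74×(255−128) = 128 + 93.98 = 221.98 → 222
  B: 128 + 0.74×(255−128) = 128 + 93.98 = 221.98 → 222
  → #bddede
8% tone:
  R: 0 + 0.08×(128−0) = 0 + 10.24 = 10.24 → 10
  G: 128 + 0 = 128 → 128
  B: 128 + 0.08×(128−128) = 128 + 0 = 128 → 128
  → #0a8080

#bddede, #0a8080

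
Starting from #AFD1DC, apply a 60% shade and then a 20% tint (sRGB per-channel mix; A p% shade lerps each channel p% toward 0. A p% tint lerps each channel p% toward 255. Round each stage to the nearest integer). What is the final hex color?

#AFD1DC is rgb(175, 209, 220).
Lerp each channel 60% toward 0:
  R: 175 + 0.6×(0−175) = 175 − 105 = 70 → 70
  G: 209 + 0.6×(0−209) = 209 − 125.4 = 83.6 → 84
  B: 220 − 132 = 88 → 88
After the shade: rgb(70, 84, 88) = #465458.
Lerp each channel 20% toward 255:
  R: 70 + 37 = 107 → 107
  G: 84 + 0.2×(255−84) = 84 + 34.2 = 118.2 → 118
  B: 88 + 0.2×(255−88) = 88 + 33.4 = 121.4 → 121
rgb(107, 118, 121) = #6B7679.

#6B7679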